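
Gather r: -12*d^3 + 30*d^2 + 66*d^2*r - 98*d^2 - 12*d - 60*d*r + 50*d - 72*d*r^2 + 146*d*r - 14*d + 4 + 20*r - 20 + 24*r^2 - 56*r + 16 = -12*d^3 - 68*d^2 + 24*d + r^2*(24 - 72*d) + r*(66*d^2 + 86*d - 36)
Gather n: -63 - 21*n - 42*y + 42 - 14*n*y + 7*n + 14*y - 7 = n*(-14*y - 14) - 28*y - 28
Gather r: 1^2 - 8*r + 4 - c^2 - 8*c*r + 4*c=-c^2 + 4*c + r*(-8*c - 8) + 5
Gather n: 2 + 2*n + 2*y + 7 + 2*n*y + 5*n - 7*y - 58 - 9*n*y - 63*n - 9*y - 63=n*(-7*y - 56) - 14*y - 112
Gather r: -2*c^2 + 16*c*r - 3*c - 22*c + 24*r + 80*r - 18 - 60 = -2*c^2 - 25*c + r*(16*c + 104) - 78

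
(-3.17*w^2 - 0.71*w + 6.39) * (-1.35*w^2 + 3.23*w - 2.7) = 4.2795*w^4 - 9.2806*w^3 - 2.3608*w^2 + 22.5567*w - 17.253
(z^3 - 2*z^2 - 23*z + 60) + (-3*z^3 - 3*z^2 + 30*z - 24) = -2*z^3 - 5*z^2 + 7*z + 36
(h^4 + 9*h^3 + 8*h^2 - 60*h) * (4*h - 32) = 4*h^5 + 4*h^4 - 256*h^3 - 496*h^2 + 1920*h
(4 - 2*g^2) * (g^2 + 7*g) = -2*g^4 - 14*g^3 + 4*g^2 + 28*g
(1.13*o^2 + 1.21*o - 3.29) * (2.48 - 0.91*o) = -1.0283*o^3 + 1.7013*o^2 + 5.9947*o - 8.1592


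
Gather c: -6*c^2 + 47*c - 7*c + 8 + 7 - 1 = -6*c^2 + 40*c + 14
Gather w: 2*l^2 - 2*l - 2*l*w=2*l^2 - 2*l*w - 2*l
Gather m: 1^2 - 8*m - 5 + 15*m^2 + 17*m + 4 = 15*m^2 + 9*m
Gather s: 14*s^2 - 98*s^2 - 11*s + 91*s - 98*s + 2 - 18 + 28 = -84*s^2 - 18*s + 12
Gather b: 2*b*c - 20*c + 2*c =2*b*c - 18*c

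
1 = 1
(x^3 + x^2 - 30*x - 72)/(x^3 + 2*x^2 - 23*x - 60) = (x - 6)/(x - 5)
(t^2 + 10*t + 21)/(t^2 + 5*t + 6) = (t + 7)/(t + 2)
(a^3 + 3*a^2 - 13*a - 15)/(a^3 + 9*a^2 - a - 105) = (a + 1)/(a + 7)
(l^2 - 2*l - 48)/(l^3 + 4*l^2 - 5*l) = (l^2 - 2*l - 48)/(l*(l^2 + 4*l - 5))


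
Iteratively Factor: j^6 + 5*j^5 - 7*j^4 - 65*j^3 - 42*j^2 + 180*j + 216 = (j + 3)*(j^5 + 2*j^4 - 13*j^3 - 26*j^2 + 36*j + 72) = (j + 3)^2*(j^4 - j^3 - 10*j^2 + 4*j + 24) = (j - 2)*(j + 3)^2*(j^3 + j^2 - 8*j - 12) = (j - 3)*(j - 2)*(j + 3)^2*(j^2 + 4*j + 4) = (j - 3)*(j - 2)*(j + 2)*(j + 3)^2*(j + 2)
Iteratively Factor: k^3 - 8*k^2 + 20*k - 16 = (k - 4)*(k^2 - 4*k + 4) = (k - 4)*(k - 2)*(k - 2)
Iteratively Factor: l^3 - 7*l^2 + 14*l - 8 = (l - 2)*(l^2 - 5*l + 4) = (l - 2)*(l - 1)*(l - 4)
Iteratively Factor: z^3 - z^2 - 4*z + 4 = (z - 1)*(z^2 - 4) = (z - 1)*(z + 2)*(z - 2)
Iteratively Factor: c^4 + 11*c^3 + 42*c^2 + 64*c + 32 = (c + 1)*(c^3 + 10*c^2 + 32*c + 32) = (c + 1)*(c + 2)*(c^2 + 8*c + 16) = (c + 1)*(c + 2)*(c + 4)*(c + 4)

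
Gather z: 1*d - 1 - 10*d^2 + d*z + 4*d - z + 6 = -10*d^2 + 5*d + z*(d - 1) + 5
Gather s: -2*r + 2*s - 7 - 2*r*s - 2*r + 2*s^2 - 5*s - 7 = -4*r + 2*s^2 + s*(-2*r - 3) - 14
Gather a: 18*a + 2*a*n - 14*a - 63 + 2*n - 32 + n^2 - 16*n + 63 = a*(2*n + 4) + n^2 - 14*n - 32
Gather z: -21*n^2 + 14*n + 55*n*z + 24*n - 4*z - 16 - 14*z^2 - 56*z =-21*n^2 + 38*n - 14*z^2 + z*(55*n - 60) - 16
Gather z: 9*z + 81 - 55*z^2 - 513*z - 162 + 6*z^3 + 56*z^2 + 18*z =6*z^3 + z^2 - 486*z - 81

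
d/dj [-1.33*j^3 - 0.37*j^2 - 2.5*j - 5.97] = -3.99*j^2 - 0.74*j - 2.5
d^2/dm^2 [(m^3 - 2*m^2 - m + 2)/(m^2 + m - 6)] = 16/(m^3 + 9*m^2 + 27*m + 27)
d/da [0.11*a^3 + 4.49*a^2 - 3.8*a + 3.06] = 0.33*a^2 + 8.98*a - 3.8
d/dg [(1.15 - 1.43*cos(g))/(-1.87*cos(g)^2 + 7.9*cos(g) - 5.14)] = (2.6741*cos(g)^2 - 4.301*cos(g) + 1.7348)*sin(g)/(3.4969*cos(g)^4 - 29.546*cos(g)^3 + 81.6336*cos(g)^2 - 81.212*cos(g) + 26.4196)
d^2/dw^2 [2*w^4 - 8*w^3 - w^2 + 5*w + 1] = 24*w^2 - 48*w - 2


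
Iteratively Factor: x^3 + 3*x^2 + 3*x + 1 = (x + 1)*(x^2 + 2*x + 1) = (x + 1)^2*(x + 1)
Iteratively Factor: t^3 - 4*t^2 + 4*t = (t)*(t^2 - 4*t + 4) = t*(t - 2)*(t - 2)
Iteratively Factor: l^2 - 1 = (l - 1)*(l + 1)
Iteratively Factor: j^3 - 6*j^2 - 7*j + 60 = (j - 4)*(j^2 - 2*j - 15) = (j - 5)*(j - 4)*(j + 3)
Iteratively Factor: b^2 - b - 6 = (b - 3)*(b + 2)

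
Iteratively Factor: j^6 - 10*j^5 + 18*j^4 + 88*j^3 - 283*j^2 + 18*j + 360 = (j + 1)*(j^5 - 11*j^4 + 29*j^3 + 59*j^2 - 342*j + 360) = (j - 4)*(j + 1)*(j^4 - 7*j^3 + j^2 + 63*j - 90) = (j - 5)*(j - 4)*(j + 1)*(j^3 - 2*j^2 - 9*j + 18) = (j - 5)*(j - 4)*(j + 1)*(j + 3)*(j^2 - 5*j + 6) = (j - 5)*(j - 4)*(j - 3)*(j + 1)*(j + 3)*(j - 2)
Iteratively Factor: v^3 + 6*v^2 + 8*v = (v)*(v^2 + 6*v + 8) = v*(v + 2)*(v + 4)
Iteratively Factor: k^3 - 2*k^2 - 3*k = (k - 3)*(k^2 + k) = (k - 3)*(k + 1)*(k)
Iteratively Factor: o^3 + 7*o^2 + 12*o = (o)*(o^2 + 7*o + 12) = o*(o + 3)*(o + 4)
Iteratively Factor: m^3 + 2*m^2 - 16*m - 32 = (m + 2)*(m^2 - 16) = (m - 4)*(m + 2)*(m + 4)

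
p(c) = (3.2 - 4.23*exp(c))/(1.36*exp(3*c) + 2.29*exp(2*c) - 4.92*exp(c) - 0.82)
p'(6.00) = 0.00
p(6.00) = 0.00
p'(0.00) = 2.91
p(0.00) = 0.49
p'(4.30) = 0.00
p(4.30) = -0.00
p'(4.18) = 0.00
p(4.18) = -0.00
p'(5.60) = 0.00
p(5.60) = -0.00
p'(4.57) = 0.00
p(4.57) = -0.00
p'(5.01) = 0.00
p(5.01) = -0.00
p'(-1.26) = 1.07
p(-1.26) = -1.00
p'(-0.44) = 1.03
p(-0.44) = -0.18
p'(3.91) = 0.00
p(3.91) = -0.00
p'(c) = (3.2 - 4.23*exp(c))*(-4.08*exp(3*c) - 4.58*exp(2*c) + 4.92*exp(c))/(1.36*exp(3*c) + 2.29*exp(2*c) - 4.92*exp(c) - 0.82)^2 - 4.23*exp(c)/(1.36*exp(3*c) + 2.29*exp(2*c) - 4.92*exp(c) - 0.82) = (11.5056*exp(3*c) - 3.3693*exp(2*c) - 14.656*exp(c) + 19.2126)*exp(c)/(1.8496*exp(6*c) + 6.2288*exp(5*c) - 8.1383*exp(4*c) - 24.764*exp(3*c) + 20.4508*exp(2*c) + 8.0688*exp(c) + 0.6724)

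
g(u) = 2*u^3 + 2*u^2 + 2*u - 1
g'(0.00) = 2.00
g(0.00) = -1.00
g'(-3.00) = 44.00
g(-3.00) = -43.00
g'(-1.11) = 4.95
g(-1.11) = -3.49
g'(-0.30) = 1.34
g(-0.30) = -1.47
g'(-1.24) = 6.27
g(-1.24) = -4.22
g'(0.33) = 3.97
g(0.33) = -0.05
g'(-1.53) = 9.93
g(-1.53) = -6.54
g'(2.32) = 43.57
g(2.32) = 39.38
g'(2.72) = 57.27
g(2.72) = 59.48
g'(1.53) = 22.17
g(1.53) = 13.90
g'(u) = 6*u^2 + 4*u + 2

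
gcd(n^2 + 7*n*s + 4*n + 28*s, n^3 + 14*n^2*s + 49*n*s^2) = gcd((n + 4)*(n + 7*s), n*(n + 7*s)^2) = n + 7*s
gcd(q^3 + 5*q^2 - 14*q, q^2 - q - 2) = q - 2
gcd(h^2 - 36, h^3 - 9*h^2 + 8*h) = 1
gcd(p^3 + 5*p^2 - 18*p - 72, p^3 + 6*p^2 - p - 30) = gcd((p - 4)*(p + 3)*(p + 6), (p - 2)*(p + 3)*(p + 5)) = p + 3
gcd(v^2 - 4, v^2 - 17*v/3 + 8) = 1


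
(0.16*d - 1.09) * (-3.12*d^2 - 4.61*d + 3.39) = -0.4992*d^3 + 2.6632*d^2 + 5.5673*d - 3.6951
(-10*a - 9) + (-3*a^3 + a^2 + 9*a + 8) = -3*a^3 + a^2 - a - 1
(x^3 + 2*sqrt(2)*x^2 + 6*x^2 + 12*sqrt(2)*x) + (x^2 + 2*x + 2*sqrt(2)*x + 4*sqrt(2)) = x^3 + 2*sqrt(2)*x^2 + 7*x^2 + 2*x + 14*sqrt(2)*x + 4*sqrt(2)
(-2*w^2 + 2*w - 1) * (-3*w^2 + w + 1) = 6*w^4 - 8*w^3 + 3*w^2 + w - 1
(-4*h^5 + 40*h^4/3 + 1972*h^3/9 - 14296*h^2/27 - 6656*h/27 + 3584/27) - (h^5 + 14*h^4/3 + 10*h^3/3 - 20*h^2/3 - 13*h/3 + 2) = -5*h^5 + 26*h^4/3 + 1942*h^3/9 - 14116*h^2/27 - 6539*h/27 + 3530/27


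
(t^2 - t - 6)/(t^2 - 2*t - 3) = (t + 2)/(t + 1)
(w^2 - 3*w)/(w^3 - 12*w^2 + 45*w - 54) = w/(w^2 - 9*w + 18)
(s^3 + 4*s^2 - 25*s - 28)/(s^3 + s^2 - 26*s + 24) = (s^2 + 8*s + 7)/(s^2 + 5*s - 6)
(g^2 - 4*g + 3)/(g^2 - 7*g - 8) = (-g^2 + 4*g - 3)/(-g^2 + 7*g + 8)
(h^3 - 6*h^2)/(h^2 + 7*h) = h*(h - 6)/(h + 7)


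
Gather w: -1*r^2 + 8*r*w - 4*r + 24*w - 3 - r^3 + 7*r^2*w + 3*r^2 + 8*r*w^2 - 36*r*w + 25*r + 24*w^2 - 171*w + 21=-r^3 + 2*r^2 + 21*r + w^2*(8*r + 24) + w*(7*r^2 - 28*r - 147) + 18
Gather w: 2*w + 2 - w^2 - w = -w^2 + w + 2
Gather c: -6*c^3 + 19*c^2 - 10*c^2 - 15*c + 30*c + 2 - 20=-6*c^3 + 9*c^2 + 15*c - 18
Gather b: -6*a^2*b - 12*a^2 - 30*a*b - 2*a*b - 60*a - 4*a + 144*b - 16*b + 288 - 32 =-12*a^2 - 64*a + b*(-6*a^2 - 32*a + 128) + 256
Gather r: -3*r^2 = -3*r^2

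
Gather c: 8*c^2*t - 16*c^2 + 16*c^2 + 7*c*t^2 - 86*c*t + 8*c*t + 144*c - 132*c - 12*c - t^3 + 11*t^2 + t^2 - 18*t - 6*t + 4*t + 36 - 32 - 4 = 8*c^2*t + c*(7*t^2 - 78*t) - t^3 + 12*t^2 - 20*t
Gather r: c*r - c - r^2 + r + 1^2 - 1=-c - r^2 + r*(c + 1)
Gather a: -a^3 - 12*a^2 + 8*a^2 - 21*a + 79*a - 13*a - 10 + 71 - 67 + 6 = -a^3 - 4*a^2 + 45*a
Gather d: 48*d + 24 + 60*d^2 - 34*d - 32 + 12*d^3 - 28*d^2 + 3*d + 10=12*d^3 + 32*d^2 + 17*d + 2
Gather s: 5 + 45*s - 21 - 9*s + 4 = 36*s - 12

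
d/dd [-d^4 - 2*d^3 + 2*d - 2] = -4*d^3 - 6*d^2 + 2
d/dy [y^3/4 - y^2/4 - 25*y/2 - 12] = 3*y^2/4 - y/2 - 25/2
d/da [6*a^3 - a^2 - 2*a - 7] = 18*a^2 - 2*a - 2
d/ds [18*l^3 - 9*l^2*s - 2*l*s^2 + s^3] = -9*l^2 - 4*l*s + 3*s^2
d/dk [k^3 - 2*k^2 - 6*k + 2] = 3*k^2 - 4*k - 6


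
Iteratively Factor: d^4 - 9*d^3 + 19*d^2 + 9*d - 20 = (d - 5)*(d^3 - 4*d^2 - d + 4) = (d - 5)*(d + 1)*(d^2 - 5*d + 4) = (d - 5)*(d - 1)*(d + 1)*(d - 4)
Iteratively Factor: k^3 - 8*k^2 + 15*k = (k - 3)*(k^2 - 5*k) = (k - 5)*(k - 3)*(k)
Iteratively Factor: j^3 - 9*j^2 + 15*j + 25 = (j - 5)*(j^2 - 4*j - 5) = (j - 5)*(j + 1)*(j - 5)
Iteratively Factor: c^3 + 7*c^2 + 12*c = (c + 3)*(c^2 + 4*c) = c*(c + 3)*(c + 4)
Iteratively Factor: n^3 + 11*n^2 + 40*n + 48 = (n + 4)*(n^2 + 7*n + 12) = (n + 3)*(n + 4)*(n + 4)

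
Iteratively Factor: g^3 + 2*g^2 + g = (g + 1)*(g^2 + g) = g*(g + 1)*(g + 1)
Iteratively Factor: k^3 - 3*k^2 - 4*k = (k + 1)*(k^2 - 4*k) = k*(k + 1)*(k - 4)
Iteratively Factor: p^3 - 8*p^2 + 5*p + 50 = (p - 5)*(p^2 - 3*p - 10) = (p - 5)*(p + 2)*(p - 5)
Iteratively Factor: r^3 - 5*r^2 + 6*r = (r - 3)*(r^2 - 2*r) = r*(r - 3)*(r - 2)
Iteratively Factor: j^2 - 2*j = (j - 2)*(j)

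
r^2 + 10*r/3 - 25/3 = (r - 5/3)*(r + 5)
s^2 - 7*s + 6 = (s - 6)*(s - 1)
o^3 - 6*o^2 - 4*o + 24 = (o - 6)*(o - 2)*(o + 2)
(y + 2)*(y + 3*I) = y^2 + 2*y + 3*I*y + 6*I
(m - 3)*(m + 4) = m^2 + m - 12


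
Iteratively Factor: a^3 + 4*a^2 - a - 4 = (a - 1)*(a^2 + 5*a + 4) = (a - 1)*(a + 4)*(a + 1)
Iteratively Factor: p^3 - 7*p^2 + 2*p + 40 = (p - 5)*(p^2 - 2*p - 8) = (p - 5)*(p + 2)*(p - 4)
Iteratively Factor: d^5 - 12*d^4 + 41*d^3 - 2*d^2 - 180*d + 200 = (d - 2)*(d^4 - 10*d^3 + 21*d^2 + 40*d - 100) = (d - 5)*(d - 2)*(d^3 - 5*d^2 - 4*d + 20) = (d - 5)*(d - 2)*(d + 2)*(d^2 - 7*d + 10) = (d - 5)^2*(d - 2)*(d + 2)*(d - 2)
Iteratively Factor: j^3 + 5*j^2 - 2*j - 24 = (j + 4)*(j^2 + j - 6) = (j - 2)*(j + 4)*(j + 3)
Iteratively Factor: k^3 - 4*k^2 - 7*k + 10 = (k - 1)*(k^2 - 3*k - 10) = (k - 1)*(k + 2)*(k - 5)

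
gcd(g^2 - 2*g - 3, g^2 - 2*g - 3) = g^2 - 2*g - 3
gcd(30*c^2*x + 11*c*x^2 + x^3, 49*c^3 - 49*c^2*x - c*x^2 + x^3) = 1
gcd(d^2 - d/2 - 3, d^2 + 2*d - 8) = d - 2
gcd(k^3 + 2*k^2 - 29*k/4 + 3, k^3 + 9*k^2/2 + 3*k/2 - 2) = k^2 + 7*k/2 - 2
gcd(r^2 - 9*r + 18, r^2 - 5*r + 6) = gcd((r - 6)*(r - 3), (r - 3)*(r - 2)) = r - 3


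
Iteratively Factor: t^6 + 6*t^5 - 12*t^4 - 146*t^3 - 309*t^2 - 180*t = (t - 5)*(t^5 + 11*t^4 + 43*t^3 + 69*t^2 + 36*t) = (t - 5)*(t + 3)*(t^4 + 8*t^3 + 19*t^2 + 12*t) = (t - 5)*(t + 3)*(t + 4)*(t^3 + 4*t^2 + 3*t) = t*(t - 5)*(t + 3)*(t + 4)*(t^2 + 4*t + 3) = t*(t - 5)*(t + 3)^2*(t + 4)*(t + 1)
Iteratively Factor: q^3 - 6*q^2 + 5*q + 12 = (q - 3)*(q^2 - 3*q - 4) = (q - 4)*(q - 3)*(q + 1)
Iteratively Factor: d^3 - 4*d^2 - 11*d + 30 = (d + 3)*(d^2 - 7*d + 10) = (d - 2)*(d + 3)*(d - 5)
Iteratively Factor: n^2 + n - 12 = (n - 3)*(n + 4)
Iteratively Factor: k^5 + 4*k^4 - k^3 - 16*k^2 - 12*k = (k - 2)*(k^4 + 6*k^3 + 11*k^2 + 6*k) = (k - 2)*(k + 2)*(k^3 + 4*k^2 + 3*k) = k*(k - 2)*(k + 2)*(k^2 + 4*k + 3) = k*(k - 2)*(k + 1)*(k + 2)*(k + 3)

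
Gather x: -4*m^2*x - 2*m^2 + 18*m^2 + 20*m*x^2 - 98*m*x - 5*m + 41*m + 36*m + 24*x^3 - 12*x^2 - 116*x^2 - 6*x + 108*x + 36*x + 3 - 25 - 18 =16*m^2 + 72*m + 24*x^3 + x^2*(20*m - 128) + x*(-4*m^2 - 98*m + 138) - 40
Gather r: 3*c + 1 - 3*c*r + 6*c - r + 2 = 9*c + r*(-3*c - 1) + 3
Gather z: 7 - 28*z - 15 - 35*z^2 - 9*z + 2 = -35*z^2 - 37*z - 6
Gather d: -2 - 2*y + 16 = 14 - 2*y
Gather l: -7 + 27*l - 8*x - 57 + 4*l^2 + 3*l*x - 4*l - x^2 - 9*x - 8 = 4*l^2 + l*(3*x + 23) - x^2 - 17*x - 72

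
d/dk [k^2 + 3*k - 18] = 2*k + 3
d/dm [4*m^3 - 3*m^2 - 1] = 6*m*(2*m - 1)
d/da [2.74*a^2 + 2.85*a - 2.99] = 5.48*a + 2.85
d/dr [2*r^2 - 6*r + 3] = 4*r - 6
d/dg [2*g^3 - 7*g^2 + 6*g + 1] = 6*g^2 - 14*g + 6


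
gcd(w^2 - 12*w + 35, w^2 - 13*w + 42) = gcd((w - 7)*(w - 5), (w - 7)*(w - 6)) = w - 7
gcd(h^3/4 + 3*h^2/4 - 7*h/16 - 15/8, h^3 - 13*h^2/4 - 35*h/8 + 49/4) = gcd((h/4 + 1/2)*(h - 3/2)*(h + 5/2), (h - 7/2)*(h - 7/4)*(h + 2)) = h + 2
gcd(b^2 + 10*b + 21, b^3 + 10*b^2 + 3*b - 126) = b + 7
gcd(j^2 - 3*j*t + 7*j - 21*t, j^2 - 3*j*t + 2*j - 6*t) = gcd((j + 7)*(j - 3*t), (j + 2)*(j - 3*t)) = -j + 3*t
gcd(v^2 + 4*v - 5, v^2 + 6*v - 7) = v - 1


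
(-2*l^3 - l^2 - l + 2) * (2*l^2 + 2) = -4*l^5 - 2*l^4 - 6*l^3 + 2*l^2 - 2*l + 4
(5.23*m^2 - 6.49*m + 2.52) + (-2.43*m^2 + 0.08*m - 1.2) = 2.8*m^2 - 6.41*m + 1.32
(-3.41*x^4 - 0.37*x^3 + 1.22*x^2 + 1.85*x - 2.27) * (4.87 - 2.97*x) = 10.1277*x^5 - 15.5078*x^4 - 5.4253*x^3 + 0.446899999999999*x^2 + 15.7514*x - 11.0549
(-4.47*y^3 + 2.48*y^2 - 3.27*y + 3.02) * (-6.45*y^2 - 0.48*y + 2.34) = 28.8315*y^5 - 13.8504*y^4 + 9.4413*y^3 - 12.1062*y^2 - 9.1014*y + 7.0668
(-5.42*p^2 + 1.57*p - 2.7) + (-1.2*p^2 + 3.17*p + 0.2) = -6.62*p^2 + 4.74*p - 2.5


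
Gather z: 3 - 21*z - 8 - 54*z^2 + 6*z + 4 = -54*z^2 - 15*z - 1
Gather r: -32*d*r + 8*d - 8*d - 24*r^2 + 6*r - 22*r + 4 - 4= -24*r^2 + r*(-32*d - 16)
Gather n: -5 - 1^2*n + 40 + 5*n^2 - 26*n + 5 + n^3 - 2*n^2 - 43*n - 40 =n^3 + 3*n^2 - 70*n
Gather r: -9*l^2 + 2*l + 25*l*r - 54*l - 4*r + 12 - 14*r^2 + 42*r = -9*l^2 - 52*l - 14*r^2 + r*(25*l + 38) + 12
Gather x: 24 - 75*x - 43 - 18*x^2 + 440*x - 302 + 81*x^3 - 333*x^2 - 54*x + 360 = 81*x^3 - 351*x^2 + 311*x + 39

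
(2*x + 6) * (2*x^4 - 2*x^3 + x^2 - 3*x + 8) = 4*x^5 + 8*x^4 - 10*x^3 - 2*x + 48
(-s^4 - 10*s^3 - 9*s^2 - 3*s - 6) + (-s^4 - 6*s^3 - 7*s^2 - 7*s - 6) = -2*s^4 - 16*s^3 - 16*s^2 - 10*s - 12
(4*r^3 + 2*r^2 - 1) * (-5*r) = -20*r^4 - 10*r^3 + 5*r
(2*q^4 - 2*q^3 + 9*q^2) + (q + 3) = 2*q^4 - 2*q^3 + 9*q^2 + q + 3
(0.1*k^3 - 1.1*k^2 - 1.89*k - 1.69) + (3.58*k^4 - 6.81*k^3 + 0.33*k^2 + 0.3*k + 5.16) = 3.58*k^4 - 6.71*k^3 - 0.77*k^2 - 1.59*k + 3.47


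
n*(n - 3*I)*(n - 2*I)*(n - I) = n^4 - 6*I*n^3 - 11*n^2 + 6*I*n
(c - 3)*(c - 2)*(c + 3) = c^3 - 2*c^2 - 9*c + 18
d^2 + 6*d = d*(d + 6)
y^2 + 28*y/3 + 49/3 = (y + 7/3)*(y + 7)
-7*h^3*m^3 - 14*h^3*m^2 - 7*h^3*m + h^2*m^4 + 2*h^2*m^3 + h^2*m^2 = m*(-7*h + m)*(h*m + h)^2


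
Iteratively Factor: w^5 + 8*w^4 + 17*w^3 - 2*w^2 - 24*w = (w + 3)*(w^4 + 5*w^3 + 2*w^2 - 8*w) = (w + 3)*(w + 4)*(w^3 + w^2 - 2*w) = w*(w + 3)*(w + 4)*(w^2 + w - 2) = w*(w - 1)*(w + 3)*(w + 4)*(w + 2)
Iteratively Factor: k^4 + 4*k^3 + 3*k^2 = (k + 1)*(k^3 + 3*k^2) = k*(k + 1)*(k^2 + 3*k) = k^2*(k + 1)*(k + 3)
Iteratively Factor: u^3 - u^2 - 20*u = (u + 4)*(u^2 - 5*u) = u*(u + 4)*(u - 5)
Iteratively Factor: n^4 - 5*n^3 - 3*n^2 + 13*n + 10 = (n + 1)*(n^3 - 6*n^2 + 3*n + 10) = (n - 2)*(n + 1)*(n^2 - 4*n - 5) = (n - 2)*(n + 1)^2*(n - 5)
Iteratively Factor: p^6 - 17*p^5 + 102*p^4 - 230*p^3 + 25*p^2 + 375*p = (p - 3)*(p^5 - 14*p^4 + 60*p^3 - 50*p^2 - 125*p) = (p - 3)*(p + 1)*(p^4 - 15*p^3 + 75*p^2 - 125*p) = (p - 5)*(p - 3)*(p + 1)*(p^3 - 10*p^2 + 25*p) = (p - 5)^2*(p - 3)*(p + 1)*(p^2 - 5*p) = p*(p - 5)^2*(p - 3)*(p + 1)*(p - 5)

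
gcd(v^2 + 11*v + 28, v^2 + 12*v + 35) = v + 7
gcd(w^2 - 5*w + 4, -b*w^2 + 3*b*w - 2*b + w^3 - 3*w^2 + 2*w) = w - 1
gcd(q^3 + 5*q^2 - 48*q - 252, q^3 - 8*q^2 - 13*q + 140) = q - 7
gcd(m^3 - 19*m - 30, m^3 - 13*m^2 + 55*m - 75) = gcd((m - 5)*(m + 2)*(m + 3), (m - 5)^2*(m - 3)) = m - 5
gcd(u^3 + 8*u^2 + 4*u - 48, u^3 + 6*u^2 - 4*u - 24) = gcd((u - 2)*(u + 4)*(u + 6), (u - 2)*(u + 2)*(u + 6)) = u^2 + 4*u - 12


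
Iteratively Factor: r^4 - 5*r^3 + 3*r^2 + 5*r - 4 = (r - 1)*(r^3 - 4*r^2 - r + 4) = (r - 1)*(r + 1)*(r^2 - 5*r + 4) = (r - 4)*(r - 1)*(r + 1)*(r - 1)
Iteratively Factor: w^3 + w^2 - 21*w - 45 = (w + 3)*(w^2 - 2*w - 15) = (w + 3)^2*(w - 5)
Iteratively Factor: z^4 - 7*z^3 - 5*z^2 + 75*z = (z - 5)*(z^3 - 2*z^2 - 15*z) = (z - 5)*(z + 3)*(z^2 - 5*z) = (z - 5)^2*(z + 3)*(z)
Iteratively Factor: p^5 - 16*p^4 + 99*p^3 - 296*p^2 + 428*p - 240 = (p - 2)*(p^4 - 14*p^3 + 71*p^2 - 154*p + 120) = (p - 2)^2*(p^3 - 12*p^2 + 47*p - 60) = (p - 4)*(p - 2)^2*(p^2 - 8*p + 15) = (p - 5)*(p - 4)*(p - 2)^2*(p - 3)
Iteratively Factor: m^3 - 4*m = (m - 2)*(m^2 + 2*m) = m*(m - 2)*(m + 2)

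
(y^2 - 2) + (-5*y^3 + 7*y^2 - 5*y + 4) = -5*y^3 + 8*y^2 - 5*y + 2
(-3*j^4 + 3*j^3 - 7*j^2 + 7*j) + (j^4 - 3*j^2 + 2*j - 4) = -2*j^4 + 3*j^3 - 10*j^2 + 9*j - 4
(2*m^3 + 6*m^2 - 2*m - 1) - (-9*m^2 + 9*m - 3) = 2*m^3 + 15*m^2 - 11*m + 2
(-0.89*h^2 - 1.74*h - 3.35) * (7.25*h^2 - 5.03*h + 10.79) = -6.4525*h^4 - 8.1383*h^3 - 25.1384*h^2 - 1.9241*h - 36.1465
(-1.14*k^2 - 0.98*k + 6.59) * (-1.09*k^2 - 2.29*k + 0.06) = 1.2426*k^4 + 3.6788*k^3 - 5.0073*k^2 - 15.1499*k + 0.3954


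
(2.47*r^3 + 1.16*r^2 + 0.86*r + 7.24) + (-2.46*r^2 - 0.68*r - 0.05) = 2.47*r^3 - 1.3*r^2 + 0.18*r + 7.19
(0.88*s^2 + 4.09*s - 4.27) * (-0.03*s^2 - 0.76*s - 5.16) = -0.0264*s^4 - 0.7915*s^3 - 7.5211*s^2 - 17.8592*s + 22.0332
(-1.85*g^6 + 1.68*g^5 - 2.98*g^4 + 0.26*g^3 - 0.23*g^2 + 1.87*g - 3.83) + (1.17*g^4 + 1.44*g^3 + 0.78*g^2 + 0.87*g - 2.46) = -1.85*g^6 + 1.68*g^5 - 1.81*g^4 + 1.7*g^3 + 0.55*g^2 + 2.74*g - 6.29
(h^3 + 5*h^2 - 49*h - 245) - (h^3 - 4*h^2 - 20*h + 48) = 9*h^2 - 29*h - 293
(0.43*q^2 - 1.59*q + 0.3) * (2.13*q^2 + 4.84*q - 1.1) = 0.9159*q^4 - 1.3055*q^3 - 7.5296*q^2 + 3.201*q - 0.33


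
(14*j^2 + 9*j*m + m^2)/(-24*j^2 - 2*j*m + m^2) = (-14*j^2 - 9*j*m - m^2)/(24*j^2 + 2*j*m - m^2)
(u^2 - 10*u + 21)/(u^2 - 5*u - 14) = (u - 3)/(u + 2)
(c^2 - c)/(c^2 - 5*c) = (c - 1)/(c - 5)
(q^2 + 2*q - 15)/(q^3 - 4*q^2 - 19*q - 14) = (-q^2 - 2*q + 15)/(-q^3 + 4*q^2 + 19*q + 14)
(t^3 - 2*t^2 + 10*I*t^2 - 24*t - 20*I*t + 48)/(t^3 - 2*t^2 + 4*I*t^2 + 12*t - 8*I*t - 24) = (t + 4*I)/(t - 2*I)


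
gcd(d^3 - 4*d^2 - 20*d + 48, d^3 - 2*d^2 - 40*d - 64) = d + 4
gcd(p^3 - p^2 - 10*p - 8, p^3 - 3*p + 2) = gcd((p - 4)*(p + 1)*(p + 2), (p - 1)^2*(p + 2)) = p + 2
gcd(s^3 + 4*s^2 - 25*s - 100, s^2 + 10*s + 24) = s + 4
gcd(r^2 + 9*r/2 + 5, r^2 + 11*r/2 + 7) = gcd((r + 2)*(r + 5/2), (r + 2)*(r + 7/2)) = r + 2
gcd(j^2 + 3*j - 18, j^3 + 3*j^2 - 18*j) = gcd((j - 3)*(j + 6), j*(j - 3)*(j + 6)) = j^2 + 3*j - 18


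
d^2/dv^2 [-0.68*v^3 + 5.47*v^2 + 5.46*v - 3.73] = 10.94 - 4.08*v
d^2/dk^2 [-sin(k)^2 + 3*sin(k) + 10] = -3*sin(k) - 2*cos(2*k)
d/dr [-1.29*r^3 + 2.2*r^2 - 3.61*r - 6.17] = -3.87*r^2 + 4.4*r - 3.61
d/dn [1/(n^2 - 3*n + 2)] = (3 - 2*n)/(n^2 - 3*n + 2)^2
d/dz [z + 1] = 1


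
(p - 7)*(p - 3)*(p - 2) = p^3 - 12*p^2 + 41*p - 42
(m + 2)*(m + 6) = m^2 + 8*m + 12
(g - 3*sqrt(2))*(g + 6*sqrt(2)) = g^2 + 3*sqrt(2)*g - 36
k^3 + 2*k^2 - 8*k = k*(k - 2)*(k + 4)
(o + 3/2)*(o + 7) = o^2 + 17*o/2 + 21/2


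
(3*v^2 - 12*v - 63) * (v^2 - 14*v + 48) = 3*v^4 - 54*v^3 + 249*v^2 + 306*v - 3024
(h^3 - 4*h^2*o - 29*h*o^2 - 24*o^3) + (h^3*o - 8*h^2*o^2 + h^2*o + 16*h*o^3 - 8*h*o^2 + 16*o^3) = h^3*o + h^3 - 8*h^2*o^2 - 3*h^2*o + 16*h*o^3 - 37*h*o^2 - 8*o^3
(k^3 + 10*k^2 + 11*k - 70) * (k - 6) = k^4 + 4*k^3 - 49*k^2 - 136*k + 420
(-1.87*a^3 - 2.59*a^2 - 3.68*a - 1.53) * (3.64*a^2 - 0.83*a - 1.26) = -6.8068*a^5 - 7.8755*a^4 - 8.8893*a^3 + 0.748599999999999*a^2 + 5.9067*a + 1.9278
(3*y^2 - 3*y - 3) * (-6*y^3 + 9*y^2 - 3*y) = -18*y^5 + 45*y^4 - 18*y^3 - 18*y^2 + 9*y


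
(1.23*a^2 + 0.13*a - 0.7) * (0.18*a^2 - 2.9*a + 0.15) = 0.2214*a^4 - 3.5436*a^3 - 0.3185*a^2 + 2.0495*a - 0.105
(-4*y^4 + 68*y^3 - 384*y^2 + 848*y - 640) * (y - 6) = -4*y^5 + 92*y^4 - 792*y^3 + 3152*y^2 - 5728*y + 3840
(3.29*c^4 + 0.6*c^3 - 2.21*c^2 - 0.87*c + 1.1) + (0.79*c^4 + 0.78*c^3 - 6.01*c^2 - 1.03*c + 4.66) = 4.08*c^4 + 1.38*c^3 - 8.22*c^2 - 1.9*c + 5.76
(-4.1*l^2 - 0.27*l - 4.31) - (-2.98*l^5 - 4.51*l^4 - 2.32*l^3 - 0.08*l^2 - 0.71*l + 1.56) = 2.98*l^5 + 4.51*l^4 + 2.32*l^3 - 4.02*l^2 + 0.44*l - 5.87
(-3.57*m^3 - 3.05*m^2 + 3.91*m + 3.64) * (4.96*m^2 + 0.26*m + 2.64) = -17.7072*m^5 - 16.0562*m^4 + 9.1758*m^3 + 11.019*m^2 + 11.2688*m + 9.6096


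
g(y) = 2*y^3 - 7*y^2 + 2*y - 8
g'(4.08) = 44.76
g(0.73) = -9.49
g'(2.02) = -1.80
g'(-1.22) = 28.01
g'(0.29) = -1.56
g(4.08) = 19.47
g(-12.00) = -4496.00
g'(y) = 6*y^2 - 14*y + 2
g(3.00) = -11.00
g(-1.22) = -24.49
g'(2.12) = -0.71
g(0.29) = -7.96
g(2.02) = -16.04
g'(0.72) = -4.97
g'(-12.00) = 1034.00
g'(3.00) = 14.00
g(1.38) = -13.31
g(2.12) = -16.16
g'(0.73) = -5.02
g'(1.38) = -5.89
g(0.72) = -9.44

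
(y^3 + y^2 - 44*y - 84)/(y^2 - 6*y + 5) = (y^3 + y^2 - 44*y - 84)/(y^2 - 6*y + 5)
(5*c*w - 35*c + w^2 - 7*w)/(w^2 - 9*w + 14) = (5*c + w)/(w - 2)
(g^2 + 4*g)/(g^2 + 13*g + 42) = g*(g + 4)/(g^2 + 13*g + 42)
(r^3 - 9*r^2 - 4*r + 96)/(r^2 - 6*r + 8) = (r^2 - 5*r - 24)/(r - 2)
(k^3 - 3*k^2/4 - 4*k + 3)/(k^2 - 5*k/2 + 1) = (4*k^2 + 5*k - 6)/(2*(2*k - 1))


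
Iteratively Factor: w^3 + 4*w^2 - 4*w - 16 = (w - 2)*(w^2 + 6*w + 8) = (w - 2)*(w + 4)*(w + 2)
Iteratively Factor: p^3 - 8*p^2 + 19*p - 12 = (p - 3)*(p^2 - 5*p + 4) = (p - 3)*(p - 1)*(p - 4)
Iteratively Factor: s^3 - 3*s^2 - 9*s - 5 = (s + 1)*(s^2 - 4*s - 5) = (s + 1)^2*(s - 5)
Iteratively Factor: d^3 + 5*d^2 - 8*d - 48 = (d + 4)*(d^2 + d - 12) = (d + 4)^2*(d - 3)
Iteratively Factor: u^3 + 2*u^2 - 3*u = (u)*(u^2 + 2*u - 3) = u*(u - 1)*(u + 3)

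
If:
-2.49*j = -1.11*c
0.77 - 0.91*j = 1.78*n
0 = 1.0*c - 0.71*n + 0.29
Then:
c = 0.01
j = 0.01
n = 0.43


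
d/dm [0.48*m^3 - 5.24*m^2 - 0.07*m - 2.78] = 1.44*m^2 - 10.48*m - 0.07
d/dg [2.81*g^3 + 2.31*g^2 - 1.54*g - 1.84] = 8.43*g^2 + 4.62*g - 1.54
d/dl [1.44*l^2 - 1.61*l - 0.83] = 2.88*l - 1.61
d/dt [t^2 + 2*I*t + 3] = 2*t + 2*I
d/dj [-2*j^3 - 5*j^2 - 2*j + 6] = -6*j^2 - 10*j - 2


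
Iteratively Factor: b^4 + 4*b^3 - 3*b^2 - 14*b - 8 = (b + 4)*(b^3 - 3*b - 2) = (b - 2)*(b + 4)*(b^2 + 2*b + 1) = (b - 2)*(b + 1)*(b + 4)*(b + 1)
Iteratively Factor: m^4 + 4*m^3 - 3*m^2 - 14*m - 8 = (m + 1)*(m^3 + 3*m^2 - 6*m - 8) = (m + 1)*(m + 4)*(m^2 - m - 2) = (m + 1)^2*(m + 4)*(m - 2)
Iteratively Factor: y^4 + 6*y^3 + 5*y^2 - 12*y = (y - 1)*(y^3 + 7*y^2 + 12*y) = y*(y - 1)*(y^2 + 7*y + 12) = y*(y - 1)*(y + 3)*(y + 4)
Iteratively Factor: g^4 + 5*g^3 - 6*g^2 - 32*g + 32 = (g - 1)*(g^3 + 6*g^2 - 32) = (g - 1)*(g + 4)*(g^2 + 2*g - 8) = (g - 2)*(g - 1)*(g + 4)*(g + 4)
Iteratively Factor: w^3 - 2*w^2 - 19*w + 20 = (w - 5)*(w^2 + 3*w - 4) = (w - 5)*(w - 1)*(w + 4)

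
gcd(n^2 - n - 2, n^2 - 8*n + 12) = n - 2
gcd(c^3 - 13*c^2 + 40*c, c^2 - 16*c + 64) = c - 8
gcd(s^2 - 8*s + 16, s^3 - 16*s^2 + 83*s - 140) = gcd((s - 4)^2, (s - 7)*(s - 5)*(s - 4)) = s - 4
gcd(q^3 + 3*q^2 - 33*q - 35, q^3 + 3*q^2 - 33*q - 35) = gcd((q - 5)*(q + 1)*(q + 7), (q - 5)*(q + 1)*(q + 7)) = q^3 + 3*q^2 - 33*q - 35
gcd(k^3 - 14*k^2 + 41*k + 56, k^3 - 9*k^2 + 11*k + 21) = k^2 - 6*k - 7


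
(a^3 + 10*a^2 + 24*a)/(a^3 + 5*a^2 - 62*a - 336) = a*(a + 4)/(a^2 - a - 56)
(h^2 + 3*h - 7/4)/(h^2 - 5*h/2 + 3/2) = (4*h^2 + 12*h - 7)/(2*(2*h^2 - 5*h + 3))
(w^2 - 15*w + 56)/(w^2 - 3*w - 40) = (w - 7)/(w + 5)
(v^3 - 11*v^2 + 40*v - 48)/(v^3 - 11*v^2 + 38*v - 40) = (v^2 - 7*v + 12)/(v^2 - 7*v + 10)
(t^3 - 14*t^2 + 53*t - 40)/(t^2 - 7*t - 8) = (t^2 - 6*t + 5)/(t + 1)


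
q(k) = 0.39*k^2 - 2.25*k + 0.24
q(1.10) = -1.76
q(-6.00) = 27.78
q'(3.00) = 0.09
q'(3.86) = 0.76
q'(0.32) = -2.00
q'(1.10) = -1.39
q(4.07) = -2.46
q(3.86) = -2.63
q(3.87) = -2.63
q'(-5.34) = -6.42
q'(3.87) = 0.77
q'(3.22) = 0.26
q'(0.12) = -2.16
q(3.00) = -3.00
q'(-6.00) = -6.93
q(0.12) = -0.02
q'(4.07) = 0.92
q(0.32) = -0.44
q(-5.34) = 23.38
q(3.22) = -2.96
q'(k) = 0.78*k - 2.25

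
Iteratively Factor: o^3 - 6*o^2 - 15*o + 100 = (o - 5)*(o^2 - o - 20) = (o - 5)*(o + 4)*(o - 5)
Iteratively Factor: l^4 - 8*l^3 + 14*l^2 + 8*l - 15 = (l - 3)*(l^3 - 5*l^2 - l + 5) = (l - 3)*(l + 1)*(l^2 - 6*l + 5) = (l - 5)*(l - 3)*(l + 1)*(l - 1)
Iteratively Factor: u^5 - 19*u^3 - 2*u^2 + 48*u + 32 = (u + 1)*(u^4 - u^3 - 18*u^2 + 16*u + 32) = (u + 1)*(u + 4)*(u^3 - 5*u^2 + 2*u + 8) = (u + 1)^2*(u + 4)*(u^2 - 6*u + 8) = (u - 4)*(u + 1)^2*(u + 4)*(u - 2)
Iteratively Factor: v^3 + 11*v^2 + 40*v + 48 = (v + 4)*(v^2 + 7*v + 12) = (v + 4)^2*(v + 3)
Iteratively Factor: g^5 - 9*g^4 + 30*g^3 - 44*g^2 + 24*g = (g - 2)*(g^4 - 7*g^3 + 16*g^2 - 12*g) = g*(g - 2)*(g^3 - 7*g^2 + 16*g - 12) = g*(g - 2)^2*(g^2 - 5*g + 6) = g*(g - 3)*(g - 2)^2*(g - 2)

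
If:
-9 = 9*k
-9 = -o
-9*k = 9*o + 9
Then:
No Solution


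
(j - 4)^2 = j^2 - 8*j + 16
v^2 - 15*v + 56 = (v - 8)*(v - 7)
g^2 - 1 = (g - 1)*(g + 1)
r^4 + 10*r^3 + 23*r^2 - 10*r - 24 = (r - 1)*(r + 1)*(r + 4)*(r + 6)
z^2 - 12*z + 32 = (z - 8)*(z - 4)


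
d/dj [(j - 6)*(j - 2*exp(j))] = -2*j*exp(j) + 2*j + 10*exp(j) - 6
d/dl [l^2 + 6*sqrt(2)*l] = 2*l + 6*sqrt(2)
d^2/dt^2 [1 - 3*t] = 0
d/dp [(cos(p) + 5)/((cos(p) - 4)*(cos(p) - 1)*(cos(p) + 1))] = (-77*cos(p) + 11*cos(2*p) + cos(3*p) - 7)/(2*(cos(p) - 4)^2*sin(p)^3)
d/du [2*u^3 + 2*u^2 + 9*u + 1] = 6*u^2 + 4*u + 9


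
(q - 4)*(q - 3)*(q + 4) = q^3 - 3*q^2 - 16*q + 48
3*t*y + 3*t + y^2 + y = (3*t + y)*(y + 1)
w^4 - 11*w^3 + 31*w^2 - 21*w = w*(w - 7)*(w - 3)*(w - 1)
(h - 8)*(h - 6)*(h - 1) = h^3 - 15*h^2 + 62*h - 48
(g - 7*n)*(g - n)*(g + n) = g^3 - 7*g^2*n - g*n^2 + 7*n^3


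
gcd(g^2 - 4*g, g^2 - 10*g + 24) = g - 4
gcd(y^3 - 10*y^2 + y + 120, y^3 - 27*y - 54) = y + 3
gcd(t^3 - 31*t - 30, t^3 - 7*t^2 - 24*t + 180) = t^2 - t - 30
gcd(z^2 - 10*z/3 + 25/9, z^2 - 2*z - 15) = 1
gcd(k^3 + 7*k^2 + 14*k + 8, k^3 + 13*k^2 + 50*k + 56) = k^2 + 6*k + 8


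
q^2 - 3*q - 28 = (q - 7)*(q + 4)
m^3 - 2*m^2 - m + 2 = (m - 2)*(m - 1)*(m + 1)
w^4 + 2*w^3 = w^3*(w + 2)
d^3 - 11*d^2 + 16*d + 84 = (d - 7)*(d - 6)*(d + 2)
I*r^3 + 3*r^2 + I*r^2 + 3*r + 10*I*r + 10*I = (r - 5*I)*(r + 2*I)*(I*r + I)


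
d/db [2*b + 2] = 2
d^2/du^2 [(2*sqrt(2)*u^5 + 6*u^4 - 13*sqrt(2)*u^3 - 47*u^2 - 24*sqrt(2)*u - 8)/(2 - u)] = 2*(-12*sqrt(2)*u^5 - 18*u^4 + 60*sqrt(2)*u^4 - 67*sqrt(2)*u^3 + 96*u^3 - 144*u^2 - 78*sqrt(2)*u^2 + 156*sqrt(2)*u + 48*sqrt(2) + 196)/(u^3 - 6*u^2 + 12*u - 8)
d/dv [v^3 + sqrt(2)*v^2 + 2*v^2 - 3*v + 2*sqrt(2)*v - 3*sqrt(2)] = 3*v^2 + 2*sqrt(2)*v + 4*v - 3 + 2*sqrt(2)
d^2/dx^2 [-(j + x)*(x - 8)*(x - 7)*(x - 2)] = -6*j*x + 34*j - 12*x^2 + 102*x - 172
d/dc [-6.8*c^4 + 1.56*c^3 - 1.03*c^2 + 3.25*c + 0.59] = -27.2*c^3 + 4.68*c^2 - 2.06*c + 3.25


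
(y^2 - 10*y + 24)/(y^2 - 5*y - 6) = (y - 4)/(y + 1)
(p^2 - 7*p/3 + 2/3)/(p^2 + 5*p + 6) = (3*p^2 - 7*p + 2)/(3*(p^2 + 5*p + 6))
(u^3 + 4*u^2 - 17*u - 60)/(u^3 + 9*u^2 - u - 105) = (u^2 - u - 12)/(u^2 + 4*u - 21)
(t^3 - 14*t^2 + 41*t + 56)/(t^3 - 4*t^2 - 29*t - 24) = (t - 7)/(t + 3)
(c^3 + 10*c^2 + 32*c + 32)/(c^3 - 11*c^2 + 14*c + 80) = (c^2 + 8*c + 16)/(c^2 - 13*c + 40)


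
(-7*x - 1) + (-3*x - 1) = -10*x - 2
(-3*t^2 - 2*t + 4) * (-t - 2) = 3*t^3 + 8*t^2 - 8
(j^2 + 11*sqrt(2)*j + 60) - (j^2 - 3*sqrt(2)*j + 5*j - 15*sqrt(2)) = -5*j + 14*sqrt(2)*j + 15*sqrt(2) + 60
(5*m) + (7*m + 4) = 12*m + 4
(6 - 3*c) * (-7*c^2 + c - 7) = 21*c^3 - 45*c^2 + 27*c - 42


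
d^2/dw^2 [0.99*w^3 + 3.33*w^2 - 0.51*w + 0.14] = 5.94*w + 6.66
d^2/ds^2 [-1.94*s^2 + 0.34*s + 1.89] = -3.88000000000000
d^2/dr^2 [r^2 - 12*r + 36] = 2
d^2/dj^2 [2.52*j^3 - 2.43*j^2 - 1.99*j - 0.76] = 15.12*j - 4.86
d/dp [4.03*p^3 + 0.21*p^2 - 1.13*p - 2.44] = 12.09*p^2 + 0.42*p - 1.13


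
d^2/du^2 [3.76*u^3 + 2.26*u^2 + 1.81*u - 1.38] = 22.56*u + 4.52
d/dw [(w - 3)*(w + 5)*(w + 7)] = 3*w^2 + 18*w - 1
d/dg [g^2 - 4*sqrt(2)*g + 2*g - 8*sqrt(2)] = 2*g - 4*sqrt(2) + 2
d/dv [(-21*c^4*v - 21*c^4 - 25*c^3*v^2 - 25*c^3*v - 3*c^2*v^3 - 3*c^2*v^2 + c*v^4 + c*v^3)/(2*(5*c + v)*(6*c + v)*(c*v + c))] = (-519*c^4 - 138*c^3*v + 82*c^2*v^2 + 22*c*v^3 + v^4)/(2*(900*c^4 + 660*c^3*v + 181*c^2*v^2 + 22*c*v^3 + v^4))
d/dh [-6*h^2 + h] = 1 - 12*h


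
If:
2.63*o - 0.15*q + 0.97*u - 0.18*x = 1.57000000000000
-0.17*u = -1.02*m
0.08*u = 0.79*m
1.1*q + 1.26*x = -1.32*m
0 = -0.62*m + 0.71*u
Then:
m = 0.00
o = 0.00311095748358106*x + 0.596958174904943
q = -1.14545454545455*x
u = 0.00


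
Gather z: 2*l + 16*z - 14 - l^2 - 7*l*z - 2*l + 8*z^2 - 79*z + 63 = -l^2 + 8*z^2 + z*(-7*l - 63) + 49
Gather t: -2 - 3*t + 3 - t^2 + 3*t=1 - t^2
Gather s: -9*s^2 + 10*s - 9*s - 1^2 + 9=-9*s^2 + s + 8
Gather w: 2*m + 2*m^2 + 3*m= 2*m^2 + 5*m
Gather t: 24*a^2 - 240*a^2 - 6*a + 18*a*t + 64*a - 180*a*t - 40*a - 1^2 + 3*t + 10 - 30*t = -216*a^2 + 18*a + t*(-162*a - 27) + 9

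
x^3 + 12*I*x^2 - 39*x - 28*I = (x + I)*(x + 4*I)*(x + 7*I)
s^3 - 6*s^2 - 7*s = s*(s - 7)*(s + 1)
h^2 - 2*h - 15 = (h - 5)*(h + 3)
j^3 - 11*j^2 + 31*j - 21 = (j - 7)*(j - 3)*(j - 1)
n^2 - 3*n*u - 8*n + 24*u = (n - 8)*(n - 3*u)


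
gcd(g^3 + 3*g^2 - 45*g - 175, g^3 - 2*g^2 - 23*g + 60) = g + 5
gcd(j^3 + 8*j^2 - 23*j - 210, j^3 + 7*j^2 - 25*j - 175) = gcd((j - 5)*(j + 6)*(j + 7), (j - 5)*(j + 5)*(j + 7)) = j^2 + 2*j - 35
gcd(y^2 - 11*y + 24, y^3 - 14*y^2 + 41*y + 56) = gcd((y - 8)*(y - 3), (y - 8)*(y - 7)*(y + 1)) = y - 8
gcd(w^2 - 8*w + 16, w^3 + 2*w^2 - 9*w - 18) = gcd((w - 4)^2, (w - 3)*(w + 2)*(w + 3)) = 1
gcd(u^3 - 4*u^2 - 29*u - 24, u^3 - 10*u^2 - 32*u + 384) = u - 8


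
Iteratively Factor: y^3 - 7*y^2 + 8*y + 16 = (y + 1)*(y^2 - 8*y + 16) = (y - 4)*(y + 1)*(y - 4)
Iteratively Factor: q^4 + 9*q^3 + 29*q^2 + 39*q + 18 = (q + 2)*(q^3 + 7*q^2 + 15*q + 9) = (q + 2)*(q + 3)*(q^2 + 4*q + 3) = (q + 2)*(q + 3)^2*(q + 1)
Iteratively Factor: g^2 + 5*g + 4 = (g + 4)*(g + 1)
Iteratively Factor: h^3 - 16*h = (h)*(h^2 - 16) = h*(h - 4)*(h + 4)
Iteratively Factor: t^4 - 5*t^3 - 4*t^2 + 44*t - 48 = (t - 4)*(t^3 - t^2 - 8*t + 12) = (t - 4)*(t - 2)*(t^2 + t - 6) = (t - 4)*(t - 2)*(t + 3)*(t - 2)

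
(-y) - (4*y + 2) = -5*y - 2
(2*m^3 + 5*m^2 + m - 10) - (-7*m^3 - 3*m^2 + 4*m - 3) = 9*m^3 + 8*m^2 - 3*m - 7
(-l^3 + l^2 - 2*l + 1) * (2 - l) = l^4 - 3*l^3 + 4*l^2 - 5*l + 2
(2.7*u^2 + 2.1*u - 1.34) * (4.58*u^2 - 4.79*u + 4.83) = 12.366*u^4 - 3.315*u^3 - 3.1552*u^2 + 16.5616*u - 6.4722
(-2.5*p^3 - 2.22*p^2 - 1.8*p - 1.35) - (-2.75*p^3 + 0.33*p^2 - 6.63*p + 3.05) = 0.25*p^3 - 2.55*p^2 + 4.83*p - 4.4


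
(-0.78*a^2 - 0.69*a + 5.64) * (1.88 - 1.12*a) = 0.8736*a^3 - 0.6936*a^2 - 7.614*a + 10.6032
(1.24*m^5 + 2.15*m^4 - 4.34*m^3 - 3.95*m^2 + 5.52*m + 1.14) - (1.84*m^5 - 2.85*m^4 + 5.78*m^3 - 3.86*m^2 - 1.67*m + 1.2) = -0.6*m^5 + 5.0*m^4 - 10.12*m^3 - 0.0900000000000003*m^2 + 7.19*m - 0.0600000000000001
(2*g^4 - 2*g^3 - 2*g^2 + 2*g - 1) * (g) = 2*g^5 - 2*g^4 - 2*g^3 + 2*g^2 - g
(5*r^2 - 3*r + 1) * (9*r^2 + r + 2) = 45*r^4 - 22*r^3 + 16*r^2 - 5*r + 2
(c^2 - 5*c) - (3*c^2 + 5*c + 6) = -2*c^2 - 10*c - 6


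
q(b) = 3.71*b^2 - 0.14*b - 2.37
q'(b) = 7.42*b - 0.14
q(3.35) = 38.80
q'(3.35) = 24.72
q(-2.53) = 21.73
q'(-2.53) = -18.91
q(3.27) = 36.84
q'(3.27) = 24.12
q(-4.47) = 72.38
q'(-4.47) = -33.31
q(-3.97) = 56.66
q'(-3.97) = -29.60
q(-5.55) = 112.68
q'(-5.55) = -41.32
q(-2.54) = 21.92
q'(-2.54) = -18.99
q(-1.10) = 2.27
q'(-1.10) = -8.30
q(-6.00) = 132.03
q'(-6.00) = -44.66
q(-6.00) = 132.03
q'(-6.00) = -44.66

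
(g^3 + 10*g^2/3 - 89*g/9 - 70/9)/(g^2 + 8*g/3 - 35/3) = g + 2/3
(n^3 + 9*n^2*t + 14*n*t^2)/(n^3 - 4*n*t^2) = (-n - 7*t)/(-n + 2*t)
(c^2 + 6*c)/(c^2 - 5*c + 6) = c*(c + 6)/(c^2 - 5*c + 6)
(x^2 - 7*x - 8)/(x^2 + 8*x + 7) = (x - 8)/(x + 7)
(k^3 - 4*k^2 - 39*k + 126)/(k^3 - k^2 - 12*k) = (-k^3 + 4*k^2 + 39*k - 126)/(k*(-k^2 + k + 12))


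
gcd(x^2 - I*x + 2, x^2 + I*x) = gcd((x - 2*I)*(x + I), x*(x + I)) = x + I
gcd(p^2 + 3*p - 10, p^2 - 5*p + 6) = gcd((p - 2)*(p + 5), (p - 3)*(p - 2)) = p - 2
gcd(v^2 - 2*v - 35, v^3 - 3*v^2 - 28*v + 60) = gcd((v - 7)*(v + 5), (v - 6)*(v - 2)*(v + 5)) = v + 5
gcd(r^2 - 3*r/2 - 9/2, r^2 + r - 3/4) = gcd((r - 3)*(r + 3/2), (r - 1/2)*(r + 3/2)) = r + 3/2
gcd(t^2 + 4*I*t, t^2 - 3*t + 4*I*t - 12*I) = t + 4*I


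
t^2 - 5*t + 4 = (t - 4)*(t - 1)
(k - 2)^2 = k^2 - 4*k + 4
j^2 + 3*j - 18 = (j - 3)*(j + 6)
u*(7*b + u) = 7*b*u + u^2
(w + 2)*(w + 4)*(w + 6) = w^3 + 12*w^2 + 44*w + 48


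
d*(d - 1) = d^2 - d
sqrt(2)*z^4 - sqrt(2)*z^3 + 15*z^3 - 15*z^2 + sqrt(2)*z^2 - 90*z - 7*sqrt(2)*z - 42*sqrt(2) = (z - 3)*(z + 2)*(z + 7*sqrt(2))*(sqrt(2)*z + 1)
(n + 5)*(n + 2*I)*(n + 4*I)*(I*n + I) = I*n^4 - 6*n^3 + 6*I*n^3 - 36*n^2 - 3*I*n^2 - 30*n - 48*I*n - 40*I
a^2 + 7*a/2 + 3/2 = (a + 1/2)*(a + 3)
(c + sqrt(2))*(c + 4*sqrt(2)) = c^2 + 5*sqrt(2)*c + 8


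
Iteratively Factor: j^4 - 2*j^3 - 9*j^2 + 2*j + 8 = (j + 2)*(j^3 - 4*j^2 - j + 4) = (j - 1)*(j + 2)*(j^2 - 3*j - 4) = (j - 4)*(j - 1)*(j + 2)*(j + 1)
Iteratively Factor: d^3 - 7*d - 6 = (d + 2)*(d^2 - 2*d - 3) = (d - 3)*(d + 2)*(d + 1)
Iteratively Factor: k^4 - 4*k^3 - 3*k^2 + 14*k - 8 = (k - 1)*(k^3 - 3*k^2 - 6*k + 8) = (k - 1)*(k + 2)*(k^2 - 5*k + 4) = (k - 4)*(k - 1)*(k + 2)*(k - 1)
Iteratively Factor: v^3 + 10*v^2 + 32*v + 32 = (v + 2)*(v^2 + 8*v + 16) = (v + 2)*(v + 4)*(v + 4)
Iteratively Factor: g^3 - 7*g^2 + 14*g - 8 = (g - 2)*(g^2 - 5*g + 4) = (g - 4)*(g - 2)*(g - 1)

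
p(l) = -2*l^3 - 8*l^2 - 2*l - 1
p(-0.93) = -4.45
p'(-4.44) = -49.24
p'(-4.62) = -56.15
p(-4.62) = 34.71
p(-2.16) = -13.85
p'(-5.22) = -81.97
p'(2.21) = -66.66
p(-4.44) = 25.23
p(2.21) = -66.08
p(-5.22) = 75.93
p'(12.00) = -1058.00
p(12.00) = -4633.00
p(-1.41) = -8.48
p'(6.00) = -314.00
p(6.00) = -733.00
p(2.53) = -89.66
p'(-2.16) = 4.57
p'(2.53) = -80.89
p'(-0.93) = 7.69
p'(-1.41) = 8.63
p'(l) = -6*l^2 - 16*l - 2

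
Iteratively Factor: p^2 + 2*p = (p)*(p + 2)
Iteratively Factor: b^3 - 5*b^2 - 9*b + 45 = (b - 5)*(b^2 - 9) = (b - 5)*(b - 3)*(b + 3)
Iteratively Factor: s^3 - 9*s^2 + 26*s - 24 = (s - 3)*(s^2 - 6*s + 8) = (s - 4)*(s - 3)*(s - 2)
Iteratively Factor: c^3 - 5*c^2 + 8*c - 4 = (c - 1)*(c^2 - 4*c + 4) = (c - 2)*(c - 1)*(c - 2)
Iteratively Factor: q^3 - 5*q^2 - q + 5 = (q - 1)*(q^2 - 4*q - 5) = (q - 1)*(q + 1)*(q - 5)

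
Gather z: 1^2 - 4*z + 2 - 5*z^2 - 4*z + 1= -5*z^2 - 8*z + 4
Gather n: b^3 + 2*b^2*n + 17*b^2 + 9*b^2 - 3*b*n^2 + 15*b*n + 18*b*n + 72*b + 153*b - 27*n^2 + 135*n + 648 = b^3 + 26*b^2 + 225*b + n^2*(-3*b - 27) + n*(2*b^2 + 33*b + 135) + 648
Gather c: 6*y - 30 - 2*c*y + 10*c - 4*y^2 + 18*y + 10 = c*(10 - 2*y) - 4*y^2 + 24*y - 20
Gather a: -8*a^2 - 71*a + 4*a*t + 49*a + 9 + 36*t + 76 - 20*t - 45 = -8*a^2 + a*(4*t - 22) + 16*t + 40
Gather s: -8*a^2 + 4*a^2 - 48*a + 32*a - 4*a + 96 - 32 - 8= -4*a^2 - 20*a + 56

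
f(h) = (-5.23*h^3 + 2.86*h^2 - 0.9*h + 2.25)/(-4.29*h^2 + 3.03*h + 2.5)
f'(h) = (8.58*h - 3.03)*(-5.23*h^3 + 2.86*h^2 - 0.9*h + 2.25)/(-4.29*h^2 + 3.03*h + 2.5)^2 + (-15.69*h^2 + 5.72*h - 0.9)/(-4.29*h^2 + 3.03*h + 2.5) = (22.4367*h^4 - 31.6938*h^3 - 34.4202*h^2 + 33.605*h - 9.0675)/(18.4041*h^4 - 25.9974*h^3 - 12.2691*h^2 + 15.15*h + 6.25)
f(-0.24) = 1.77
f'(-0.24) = -7.99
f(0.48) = 0.64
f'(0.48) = -0.36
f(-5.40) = -6.58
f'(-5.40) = 1.18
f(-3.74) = -4.64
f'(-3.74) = 1.15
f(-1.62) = -2.45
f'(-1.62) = 0.73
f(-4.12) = -5.08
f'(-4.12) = 1.16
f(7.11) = 9.02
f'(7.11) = 1.20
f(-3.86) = -4.78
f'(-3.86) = 1.15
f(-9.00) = -10.89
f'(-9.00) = 1.21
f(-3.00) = -3.80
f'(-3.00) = 1.10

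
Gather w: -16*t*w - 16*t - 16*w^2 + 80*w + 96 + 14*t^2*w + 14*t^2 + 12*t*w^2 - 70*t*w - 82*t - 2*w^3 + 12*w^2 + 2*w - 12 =14*t^2 - 98*t - 2*w^3 + w^2*(12*t - 4) + w*(14*t^2 - 86*t + 82) + 84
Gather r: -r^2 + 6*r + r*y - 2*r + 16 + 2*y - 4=-r^2 + r*(y + 4) + 2*y + 12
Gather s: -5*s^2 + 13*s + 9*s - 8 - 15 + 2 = -5*s^2 + 22*s - 21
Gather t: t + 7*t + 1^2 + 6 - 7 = 8*t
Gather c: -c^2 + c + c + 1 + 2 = -c^2 + 2*c + 3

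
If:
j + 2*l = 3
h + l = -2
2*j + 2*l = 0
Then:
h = -5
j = -3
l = 3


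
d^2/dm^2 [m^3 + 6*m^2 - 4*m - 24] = 6*m + 12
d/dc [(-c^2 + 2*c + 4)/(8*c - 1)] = 2*(-4*c^2 + c - 17)/(64*c^2 - 16*c + 1)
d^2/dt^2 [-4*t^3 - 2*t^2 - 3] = -24*t - 4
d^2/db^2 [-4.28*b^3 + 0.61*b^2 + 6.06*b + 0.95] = 1.22 - 25.68*b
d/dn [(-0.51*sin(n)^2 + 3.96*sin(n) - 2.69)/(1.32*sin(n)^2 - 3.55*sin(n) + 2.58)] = (-3.4167*sin(n)^2 + 4.47*sin(n) + 0.667300000000001)*cos(n)/(1.7424*sin(n)^4 - 9.372*sin(n)^3 + 19.4137*sin(n)^2 - 18.318*sin(n) + 6.6564)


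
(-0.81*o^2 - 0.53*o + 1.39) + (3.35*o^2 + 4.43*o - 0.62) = 2.54*o^2 + 3.9*o + 0.77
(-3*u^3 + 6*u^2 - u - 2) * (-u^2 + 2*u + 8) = 3*u^5 - 12*u^4 - 11*u^3 + 48*u^2 - 12*u - 16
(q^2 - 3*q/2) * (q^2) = q^4 - 3*q^3/2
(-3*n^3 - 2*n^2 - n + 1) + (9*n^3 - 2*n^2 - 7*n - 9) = 6*n^3 - 4*n^2 - 8*n - 8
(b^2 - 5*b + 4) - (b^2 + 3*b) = 4 - 8*b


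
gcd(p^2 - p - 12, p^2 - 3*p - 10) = 1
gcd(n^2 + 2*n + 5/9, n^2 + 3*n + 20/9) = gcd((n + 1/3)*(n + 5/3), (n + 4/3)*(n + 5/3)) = n + 5/3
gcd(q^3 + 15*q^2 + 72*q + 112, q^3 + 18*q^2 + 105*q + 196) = q^2 + 11*q + 28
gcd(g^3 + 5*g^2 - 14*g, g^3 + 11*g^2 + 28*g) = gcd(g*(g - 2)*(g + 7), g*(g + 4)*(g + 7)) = g^2 + 7*g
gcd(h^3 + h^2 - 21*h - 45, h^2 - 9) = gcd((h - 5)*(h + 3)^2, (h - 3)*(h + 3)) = h + 3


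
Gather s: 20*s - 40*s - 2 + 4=2 - 20*s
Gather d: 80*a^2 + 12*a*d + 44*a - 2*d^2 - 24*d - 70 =80*a^2 + 44*a - 2*d^2 + d*(12*a - 24) - 70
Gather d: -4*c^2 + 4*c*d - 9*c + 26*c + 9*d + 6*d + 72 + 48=-4*c^2 + 17*c + d*(4*c + 15) + 120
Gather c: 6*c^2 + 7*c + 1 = 6*c^2 + 7*c + 1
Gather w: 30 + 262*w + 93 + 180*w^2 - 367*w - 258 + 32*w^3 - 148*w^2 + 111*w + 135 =32*w^3 + 32*w^2 + 6*w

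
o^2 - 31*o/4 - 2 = (o - 8)*(o + 1/4)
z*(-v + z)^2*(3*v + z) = 3*v^3*z - 5*v^2*z^2 + v*z^3 + z^4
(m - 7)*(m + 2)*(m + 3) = m^3 - 2*m^2 - 29*m - 42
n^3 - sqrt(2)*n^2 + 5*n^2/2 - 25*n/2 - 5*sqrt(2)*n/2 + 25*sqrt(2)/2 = (n - 5/2)*(n + 5)*(n - sqrt(2))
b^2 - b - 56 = (b - 8)*(b + 7)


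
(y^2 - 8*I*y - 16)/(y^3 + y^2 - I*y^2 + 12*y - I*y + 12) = (y - 4*I)/(y^2 + y*(1 + 3*I) + 3*I)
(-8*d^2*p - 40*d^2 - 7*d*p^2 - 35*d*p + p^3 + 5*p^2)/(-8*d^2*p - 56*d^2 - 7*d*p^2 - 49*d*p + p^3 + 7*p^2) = (p + 5)/(p + 7)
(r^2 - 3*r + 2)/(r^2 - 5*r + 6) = (r - 1)/(r - 3)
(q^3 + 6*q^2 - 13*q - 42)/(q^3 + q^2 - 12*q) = (q^2 + 9*q + 14)/(q*(q + 4))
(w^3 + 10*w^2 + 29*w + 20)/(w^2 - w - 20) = (w^2 + 6*w + 5)/(w - 5)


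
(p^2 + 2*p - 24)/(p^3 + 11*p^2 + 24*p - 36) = (p - 4)/(p^2 + 5*p - 6)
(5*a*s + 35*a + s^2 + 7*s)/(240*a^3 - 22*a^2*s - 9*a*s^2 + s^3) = (s + 7)/(48*a^2 - 14*a*s + s^2)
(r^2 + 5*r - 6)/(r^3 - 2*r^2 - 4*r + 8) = (r^2 + 5*r - 6)/(r^3 - 2*r^2 - 4*r + 8)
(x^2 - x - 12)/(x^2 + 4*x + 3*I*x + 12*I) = (x^2 - x - 12)/(x^2 + x*(4 + 3*I) + 12*I)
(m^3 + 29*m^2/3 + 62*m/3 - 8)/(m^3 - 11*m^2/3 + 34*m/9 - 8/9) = 3*(m^2 + 10*m + 24)/(3*m^2 - 10*m + 8)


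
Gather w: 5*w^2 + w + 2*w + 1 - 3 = 5*w^2 + 3*w - 2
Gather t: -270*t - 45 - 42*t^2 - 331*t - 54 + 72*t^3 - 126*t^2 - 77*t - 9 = 72*t^3 - 168*t^2 - 678*t - 108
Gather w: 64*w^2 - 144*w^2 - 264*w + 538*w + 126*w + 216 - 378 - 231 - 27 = -80*w^2 + 400*w - 420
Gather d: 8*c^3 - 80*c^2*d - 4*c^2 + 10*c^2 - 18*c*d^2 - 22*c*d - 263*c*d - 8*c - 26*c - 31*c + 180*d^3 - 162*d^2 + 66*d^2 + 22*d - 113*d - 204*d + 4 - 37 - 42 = 8*c^3 + 6*c^2 - 65*c + 180*d^3 + d^2*(-18*c - 96) + d*(-80*c^2 - 285*c - 295) - 75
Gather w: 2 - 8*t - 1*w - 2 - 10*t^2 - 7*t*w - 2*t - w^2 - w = -10*t^2 - 10*t - w^2 + w*(-7*t - 2)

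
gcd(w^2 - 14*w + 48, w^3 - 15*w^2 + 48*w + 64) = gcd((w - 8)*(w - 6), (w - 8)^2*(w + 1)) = w - 8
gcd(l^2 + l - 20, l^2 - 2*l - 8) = l - 4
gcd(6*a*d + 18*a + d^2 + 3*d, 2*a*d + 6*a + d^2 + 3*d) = d + 3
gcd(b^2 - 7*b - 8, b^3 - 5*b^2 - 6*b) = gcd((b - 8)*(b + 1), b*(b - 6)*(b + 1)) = b + 1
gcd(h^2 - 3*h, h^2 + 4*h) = h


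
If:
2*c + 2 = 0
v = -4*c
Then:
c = -1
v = 4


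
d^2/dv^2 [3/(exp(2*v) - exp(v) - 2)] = 3*((1 - 4*exp(v))*(-exp(2*v) + exp(v) + 2) - 2*(2*exp(v) - 1)^2*exp(v))*exp(v)/(-exp(2*v) + exp(v) + 2)^3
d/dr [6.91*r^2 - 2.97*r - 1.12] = 13.82*r - 2.97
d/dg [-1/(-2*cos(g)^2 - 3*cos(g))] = (4*cos(g) + 3)*sin(g)/((2*cos(g) + 3)^2*cos(g)^2)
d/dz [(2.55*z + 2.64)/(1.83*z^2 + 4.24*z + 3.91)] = (4.6665*z^2 + 10.812*z - (2.55*z + 2.64)*(3.66*z + 4.24) + 9.9705)/(1.83*z^2 + 4.24*z + 3.91)^2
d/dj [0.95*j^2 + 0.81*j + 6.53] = 1.9*j + 0.81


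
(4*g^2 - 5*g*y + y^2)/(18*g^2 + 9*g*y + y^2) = (4*g^2 - 5*g*y + y^2)/(18*g^2 + 9*g*y + y^2)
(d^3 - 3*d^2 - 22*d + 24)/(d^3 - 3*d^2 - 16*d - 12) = (d^2 + 3*d - 4)/(d^2 + 3*d + 2)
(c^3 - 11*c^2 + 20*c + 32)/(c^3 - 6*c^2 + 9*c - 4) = (c^2 - 7*c - 8)/(c^2 - 2*c + 1)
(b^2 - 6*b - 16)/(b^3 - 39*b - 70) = (b - 8)/(b^2 - 2*b - 35)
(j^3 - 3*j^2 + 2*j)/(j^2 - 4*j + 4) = j*(j - 1)/(j - 2)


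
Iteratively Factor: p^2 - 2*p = (p)*(p - 2)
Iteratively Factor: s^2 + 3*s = (s)*(s + 3)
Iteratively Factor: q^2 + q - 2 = (q + 2)*(q - 1)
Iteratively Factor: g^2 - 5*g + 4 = (g - 4)*(g - 1)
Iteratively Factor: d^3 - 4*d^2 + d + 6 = (d - 2)*(d^2 - 2*d - 3) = (d - 2)*(d + 1)*(d - 3)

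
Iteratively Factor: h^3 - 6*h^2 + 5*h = (h)*(h^2 - 6*h + 5) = h*(h - 1)*(h - 5)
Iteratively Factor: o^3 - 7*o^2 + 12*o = (o)*(o^2 - 7*o + 12) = o*(o - 4)*(o - 3)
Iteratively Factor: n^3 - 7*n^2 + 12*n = (n - 4)*(n^2 - 3*n) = (n - 4)*(n - 3)*(n)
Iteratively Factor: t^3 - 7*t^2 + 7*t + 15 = (t - 5)*(t^2 - 2*t - 3) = (t - 5)*(t + 1)*(t - 3)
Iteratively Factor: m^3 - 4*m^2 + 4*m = (m - 2)*(m^2 - 2*m) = m*(m - 2)*(m - 2)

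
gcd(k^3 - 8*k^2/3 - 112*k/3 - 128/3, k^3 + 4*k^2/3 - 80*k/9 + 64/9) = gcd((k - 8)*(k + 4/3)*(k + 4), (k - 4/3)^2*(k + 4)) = k + 4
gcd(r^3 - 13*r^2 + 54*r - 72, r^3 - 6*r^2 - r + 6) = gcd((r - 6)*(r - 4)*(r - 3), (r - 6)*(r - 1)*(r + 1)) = r - 6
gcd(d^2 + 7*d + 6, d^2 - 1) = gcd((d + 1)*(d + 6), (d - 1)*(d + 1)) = d + 1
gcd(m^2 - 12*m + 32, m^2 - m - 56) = m - 8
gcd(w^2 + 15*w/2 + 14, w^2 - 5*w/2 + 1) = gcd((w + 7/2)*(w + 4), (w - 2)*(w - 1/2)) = 1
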